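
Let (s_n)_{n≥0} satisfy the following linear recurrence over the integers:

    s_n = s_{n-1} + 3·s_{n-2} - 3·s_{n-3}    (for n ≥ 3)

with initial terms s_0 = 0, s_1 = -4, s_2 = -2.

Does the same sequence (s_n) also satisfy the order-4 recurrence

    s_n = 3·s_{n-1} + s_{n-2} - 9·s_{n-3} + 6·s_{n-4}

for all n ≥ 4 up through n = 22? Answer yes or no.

Terms s_0..s_22: 0, -4, -2, -14, -8, -44, -26, -134, -80, -404, -242, -1214, -728, -3644, -2186, -10934, -6560, -32804, -19682, -98414, -59048, -295244, -177146
n=4: candidate gives -8, actual s_4 = -8 ✓
n=5: candidate gives -44, actual s_5 = -44 ✓
n=6: candidate gives -26, actual s_6 = -26 ✓
n=7: candidate gives -134, actual s_7 = -134 ✓
n=8: candidate gives -80, actual s_8 = -80 ✓
n=9: candidate gives -404, actual s_9 = -404 ✓
n=10: candidate gives -242, actual s_10 = -242 ✓
n=11: candidate gives -1214, actual s_11 = -1214 ✓
n=12: candidate gives -728, actual s_12 = -728 ✓
n=13: candidate gives -3644, actual s_13 = -3644 ✓
n=14: candidate gives -2186, actual s_14 = -2186 ✓
n=15: candidate gives -10934, actual s_15 = -10934 ✓
n=16: candidate gives -6560, actual s_16 = -6560 ✓
n=17: candidate gives -32804, actual s_17 = -32804 ✓
n=18: candidate gives -19682, actual s_18 = -19682 ✓
n=19: candidate gives -98414, actual s_19 = -98414 ✓
n=20: candidate gives -59048, actual s_20 = -59048 ✓
n=21: candidate gives -295244, actual s_21 = -295244 ✓
n=22: candidate gives -177146, actual s_22 = -177146 ✓

yes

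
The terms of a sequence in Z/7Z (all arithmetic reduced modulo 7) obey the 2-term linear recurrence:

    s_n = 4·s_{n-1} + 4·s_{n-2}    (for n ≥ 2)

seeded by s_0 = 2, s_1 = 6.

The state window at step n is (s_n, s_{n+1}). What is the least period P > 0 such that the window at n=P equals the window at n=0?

n=0: window = (2, 6)
n=1: window = (6, 4)
n=2: window = (4, 5)
n=3: window = (5, 1)
n=4: window = (1, 3)
n=5: window = (3, 2)
n=6: window = (2, 6)
window at n=6 equals window at n=0 → period = 6

6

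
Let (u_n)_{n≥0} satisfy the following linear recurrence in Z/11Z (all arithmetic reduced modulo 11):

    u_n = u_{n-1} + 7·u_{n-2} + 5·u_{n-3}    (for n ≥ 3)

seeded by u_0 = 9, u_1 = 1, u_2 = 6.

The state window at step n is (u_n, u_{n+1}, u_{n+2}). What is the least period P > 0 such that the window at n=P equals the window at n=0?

120

n=0: window = (9, 1, 6)
n=1: window = (1, 6, 3)
n=2: window = (6, 3, 6)
n=3: window = (3, 6, 2)
n=4: window = (6, 2, 4)
n=5: window = (2, 4, 4)
n=6: window = (4, 4, 9)
n=7: window = (4, 9, 2)
n=8: window = (9, 2, 8)
n=9: window = (2, 8, 1)
n=10: window = (8, 1, 1)
n=11: window = (1, 1, 4)
n=12: window = (1, 4, 5)
n=13: window = (4, 5, 5)
n=14: window = (5, 5, 5)
n=15: window = (5, 5, 10)
n=16: window = (5, 10, 4)
n=17: window = (10, 4, 0)
n=18: window = (4, 0, 1)
n=19: window = (0, 1, 10)
n=20: window = (1, 10, 6)
n=21: window = (10, 6, 4)
n=22: window = (6, 4, 8)
n=23: window = (4, 8, 0)
n=24: window = (8, 0, 10)
n=25: window = (0, 10, 6)
n=26: window = (10, 6, 10)
n=27: window = (6, 10, 3)
n=28: window = (10, 3, 4)
n=29: window = (3, 4, 9)
n=30: window = (4, 9, 8)
n=31: window = (9, 8, 3)
n=32: window = (8, 3, 5)
n=33: window = (3, 5, 0)
n=34: window = (5, 0, 6)
n=35: window = (0, 6, 9)
n=36: window = (6, 9, 7)
n=37: window = (9, 7, 1)
n=38: window = (7, 1, 7)
n=39: window = (1, 7, 5)
n=40: window = (7, 5, 4)
…
n=118: window = (1, 6, 9)
n=119: window = (6, 9, 1)
n=120: window = (9, 1, 6)
window at n=120 equals window at n=0 → period = 120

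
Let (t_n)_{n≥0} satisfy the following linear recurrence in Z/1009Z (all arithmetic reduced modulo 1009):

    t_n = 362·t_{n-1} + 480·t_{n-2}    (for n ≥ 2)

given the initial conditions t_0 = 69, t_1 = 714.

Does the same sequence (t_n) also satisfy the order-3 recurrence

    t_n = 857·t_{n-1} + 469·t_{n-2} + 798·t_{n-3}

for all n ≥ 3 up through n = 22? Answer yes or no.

Terms t_0..t_22: 69, 714, 996, 1008, 461, 926, 533, 747, 565, 68, 179, 574, 89, 1002, 835, 246, 487, 755, 552, 211, 300, 8, 591
n=3: candidate gives 412, actual t_3 = 1008 ✗

no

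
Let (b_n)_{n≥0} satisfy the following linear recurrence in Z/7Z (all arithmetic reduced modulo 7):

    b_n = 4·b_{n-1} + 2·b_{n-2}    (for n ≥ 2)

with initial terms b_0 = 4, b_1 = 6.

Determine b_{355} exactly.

b_2 = 4·6 + 2·4 = 4
b_3 = 4·4 + 2·6 = 0
b_4 = 4·0 + 2·4 = 1
b_5 = 4·1 + 2·0 = 4
b_6 = 4·4 + 2·1 = 4
b_7 = 4·4 + 2·4 = 3
b_8 = 4·3 + 2·4 = 6
b_9 = 4·6 + 2·3 = 2
b_10 = 4·2 + 2·6 = 6
b_11 = 4·6 + 2·2 = 0
b_12 = 4·0 + 2·6 = 5
b_13 = 4·5 + 2·0 = 6
b_14 = 4·6 + 2·5 = 6
b_15 = 4·6 + 2·6 = 1
b_16 = 4·1 + 2·6 = 2
b_17 = 4·2 + 2·1 = 3
b_18 = 4·3 + 2·2 = 2
b_19 = 4·2 + 2·3 = 0
b_20 = 4·0 + 2·2 = 4
b_21 = 4·4 + 2·0 = 2
b_22 = 4·2 + 2·4 = 2
b_23 = 4·2 + 2·2 = 5
b_24 = 4·5 + 2·2 = 3
b_25 = 4·3 + 2·5 = 1
b_26 = 4·1 + 2·3 = 3
b_27 = 4·3 + 2·1 = 0
b_28 = 4·0 + 2·3 = 6
b_29 = 4·6 + 2·0 = 3
b_30 = 4·3 + 2·6 = 3
b_31 = 4·3 + 2·3 = 4
b_32 = 4·4 + 2·3 = 1
b_33 = 4·1 + 2·4 = 5
b_34 = 4·5 + 2·1 = 1
b_35 = 4·1 + 2·5 = 0
b_36 = 4·0 + 2·1 = 2
b_37 = 4·2 + 2·0 = 1
b_38 = 4·1 + 2·2 = 1
b_39 = 4·1 + 2·1 = 6
b_40 = 4·6 + 2·1 = 5
b_41 = 4·5 + 2·6 = 4
b_42 = 4·4 + 2·5 = 5
b_43 = 4·5 + 2·4 = 0
b_44 = 4·0 + 2·5 = 3
b_45 = 4·3 + 2·0 = 5
b_46 = 4·5 + 2·3 = 5
b_47 = 4·5 + 2·5 = 2
b_48 = 4·2 + 2·5 = 4
b_49 = 4·4 + 2·2 = 6
(b_48, b_49) = (4, 6) = (b_0, b_1), so the sequence has period 48.
355 ≡ 19 (mod 48), hence b_355 = b_19 = 0.

0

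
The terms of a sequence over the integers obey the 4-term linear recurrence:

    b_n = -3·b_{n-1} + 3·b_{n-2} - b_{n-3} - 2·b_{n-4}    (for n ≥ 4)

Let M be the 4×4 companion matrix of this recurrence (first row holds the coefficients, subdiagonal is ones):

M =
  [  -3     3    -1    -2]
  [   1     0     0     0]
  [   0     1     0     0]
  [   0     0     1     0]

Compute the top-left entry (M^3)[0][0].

(M^3)[0][0] is the top entry after applying M 3 times to the unit state (1, 0, 0, 0). Equivalently it is h_{6} for the auxiliary sequence (h_n) obeying the same recurrence with h_3 = 1 and h_i = 0 for 0 ≤ i < 3:
h_4 = -3·1 + 3·0 + -1·0 + -2·0 = -3
h_5 = -3·-3 + 3·1 + -1·0 + -2·0 = 12
h_6 = -3·12 + 3·-3 + -1·1 + -2·0 = -46

-46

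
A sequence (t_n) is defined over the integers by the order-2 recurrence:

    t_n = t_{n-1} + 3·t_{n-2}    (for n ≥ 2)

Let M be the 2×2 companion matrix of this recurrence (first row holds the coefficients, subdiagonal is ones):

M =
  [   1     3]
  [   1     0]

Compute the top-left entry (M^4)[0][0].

19

(M^4)[0][0] is the top entry after applying M 4 times to the unit state (1, 0). Equivalently it is h_{5} for the auxiliary sequence (h_n) obeying the same recurrence with h_1 = 1 and h_i = 0 for 0 ≤ i < 1:
h_2 = 1·1 + 3·0 = 1
h_3 = 1·1 + 3·1 = 4
h_4 = 1·4 + 3·1 = 7
h_5 = 1·7 + 3·4 = 19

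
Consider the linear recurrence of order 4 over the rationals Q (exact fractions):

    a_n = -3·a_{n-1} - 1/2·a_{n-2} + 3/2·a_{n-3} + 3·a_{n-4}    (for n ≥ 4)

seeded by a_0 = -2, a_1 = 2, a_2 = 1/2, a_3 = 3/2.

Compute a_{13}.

a_4 = -3·3/2 + -1/2·1/2 + 3/2·2 + 3·-2 = -31/4
a_5 = -3·-31/4 + -1/2·3/2 + 3/2·1/2 + 3·2 = 117/4
a_6 = -3·117/4 + -1/2·-31/4 + 3/2·3/2 + 3·1/2 = -641/8
a_7 = -3·-641/8 + -1/2·117/4 + 3/2·-31/4 + 3·3/2 = 1749/8
a_8 = -3·1749/8 + -1/2·-641/8 + 3/2·117/4 + 3·-31/4 = -9523/16
a_9 = -3·-9523/16 + -1/2·1749/8 + 3/2·-641/8 + 3·117/4 = 26301/16
a_10 = -3·26301/16 + -1/2·-9523/16 + 3/2·1749/8 + 3·-641/8 = -145481/32
a_11 = -3·-145481/32 + -1/2·26301/16 + 3/2·-9523/16 + 3·1749/8 = 402561/32
a_12 = -3·402561/32 + -1/2·-145481/32 + 3/2·26301/16 + 3·-9523/16 = -2226355/64
a_13 = -3·-2226355/64 + -1/2·402561/32 + 3/2·-145481/32 + 3·26301/16 = 6155673/64

6155673/64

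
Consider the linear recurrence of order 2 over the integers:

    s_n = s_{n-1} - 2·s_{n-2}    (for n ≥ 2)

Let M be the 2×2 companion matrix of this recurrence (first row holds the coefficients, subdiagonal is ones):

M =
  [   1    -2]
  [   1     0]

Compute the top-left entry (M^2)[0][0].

-1

(M^2)[0][0] is the top entry after applying M 2 times to the unit state (1, 0). Equivalently it is h_{3} for the auxiliary sequence (h_n) obeying the same recurrence with h_1 = 1 and h_i = 0 for 0 ≤ i < 1:
h_2 = 1·1 + -2·0 = 1
h_3 = 1·1 + -2·1 = -1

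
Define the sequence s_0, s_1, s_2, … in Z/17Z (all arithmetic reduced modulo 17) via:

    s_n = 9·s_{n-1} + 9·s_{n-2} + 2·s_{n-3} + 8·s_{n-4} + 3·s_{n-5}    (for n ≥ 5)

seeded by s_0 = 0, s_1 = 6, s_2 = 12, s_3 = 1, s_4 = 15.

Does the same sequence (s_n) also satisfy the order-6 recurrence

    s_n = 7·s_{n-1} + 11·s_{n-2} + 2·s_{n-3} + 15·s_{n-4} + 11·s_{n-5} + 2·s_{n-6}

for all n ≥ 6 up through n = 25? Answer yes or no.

no

Terms s_0..s_25: 0, 6, 12, 1, 15, 12, 2, 13, 10, 12, 4, 2, 10, 4, 11, 13, 4, 16, 0, 0, 1, 13, 4, 2, 3, 7
n=6: candidate gives 4, actual s_6 = 2 ✗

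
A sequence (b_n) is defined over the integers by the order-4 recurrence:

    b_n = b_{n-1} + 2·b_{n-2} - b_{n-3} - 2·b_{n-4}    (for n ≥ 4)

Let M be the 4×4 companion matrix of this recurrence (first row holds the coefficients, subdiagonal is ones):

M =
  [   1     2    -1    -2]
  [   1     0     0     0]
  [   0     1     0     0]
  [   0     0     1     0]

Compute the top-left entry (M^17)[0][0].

-712

(M^17)[0][0] is the top entry after applying M 17 times to the unit state (1, 0, 0, 0). Equivalently it is h_{20} for the auxiliary sequence (h_n) obeying the same recurrence with h_3 = 1 and h_i = 0 for 0 ≤ i < 3:
h_4 = 1·1 + 2·0 + -1·0 + -2·0 = 1
h_5 = 1·1 + 2·1 + -1·0 + -2·0 = 3
h_6 = 1·3 + 2·1 + -1·1 + -2·0 = 4
h_7 = 1·4 + 2·3 + -1·1 + -2·1 = 7
h_8 = 1·7 + 2·4 + -1·3 + -2·1 = 10
h_9 = 1·10 + 2·7 + -1·4 + -2·3 = 14
h_10 = 1·14 + 2·10 + -1·7 + -2·4 = 19
h_11 = 1·19 + 2·14 + -1·10 + -2·7 = 23
h_12 = 1·23 + 2·19 + -1·14 + -2·10 = 27
h_13 = 1·27 + 2·23 + -1·19 + -2·14 = 26
h_14 = 1·26 + 2·27 + -1·23 + -2·19 = 19
h_15 = 1·19 + 2·26 + -1·27 + -2·23 = -2
h_16 = 1·-2 + 2·19 + -1·26 + -2·27 = -44
h_17 = 1·-44 + 2·-2 + -1·19 + -2·26 = -119
h_18 = 1·-119 + 2·-44 + -1·-2 + -2·19 = -243
h_19 = 1·-243 + 2·-119 + -1·-44 + -2·-2 = -433
h_20 = 1·-433 + 2·-243 + -1·-119 + -2·-44 = -712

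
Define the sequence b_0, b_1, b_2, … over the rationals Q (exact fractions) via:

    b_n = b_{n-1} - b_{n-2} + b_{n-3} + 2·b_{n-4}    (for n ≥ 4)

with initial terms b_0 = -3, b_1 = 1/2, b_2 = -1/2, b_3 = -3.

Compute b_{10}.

-21/2

b_4 = 1·-3 + -1·-1/2 + 1·1/2 + 2·-3 = -8
b_5 = 1·-8 + -1·-3 + 1·-1/2 + 2·1/2 = -9/2
b_6 = 1·-9/2 + -1·-8 + 1·-3 + 2·-1/2 = -1/2
b_7 = 1·-1/2 + -1·-9/2 + 1·-8 + 2·-3 = -10
b_8 = 1·-10 + -1·-1/2 + 1·-9/2 + 2·-8 = -30
b_9 = 1·-30 + -1·-10 + 1·-1/2 + 2·-9/2 = -59/2
b_10 = 1·-59/2 + -1·-30 + 1·-10 + 2·-1/2 = -21/2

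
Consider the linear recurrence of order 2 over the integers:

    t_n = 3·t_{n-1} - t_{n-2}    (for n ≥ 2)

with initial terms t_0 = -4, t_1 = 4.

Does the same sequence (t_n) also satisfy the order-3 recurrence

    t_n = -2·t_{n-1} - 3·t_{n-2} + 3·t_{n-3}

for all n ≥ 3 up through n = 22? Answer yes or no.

no

Terms t_0..t_22: -4, 4, 16, 44, 116, 304, 796, 2084, 5456, 14284, 37396, 97904, 256316, 671044, 1756816, 4599404, 12041396, 31524784, 82532956, 216074084, 565689296, 1480993804, 3877292116
n=3: candidate gives -56, actual t_3 = 44 ✗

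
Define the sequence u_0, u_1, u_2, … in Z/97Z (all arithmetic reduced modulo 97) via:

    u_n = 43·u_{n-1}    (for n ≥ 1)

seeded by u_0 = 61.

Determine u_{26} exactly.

75

u_1 = 43·61 = 4
u_2 = 43·4 = 75
u_3 = 43·75 = 24
u_4 = 43·24 = 62
u_5 = 43·62 = 47
u_6 = 43·47 = 81
u_7 = 43·81 = 88
u_8 = 43·88 = 1
u_9 = 43·1 = 43
u_10 = 43·43 = 6
u_11 = 43·6 = 64
u_12 = 43·64 = 36
u_13 = 43·36 = 93
u_14 = 43·93 = 22
u_15 = 43·22 = 73
u_16 = 43·73 = 35
u_17 = 43·35 = 50
u_18 = 43·50 = 16
u_19 = 43·16 = 9
u_20 = 43·9 = 96
u_21 = 43·96 = 54
u_22 = 43·54 = 91
u_23 = 43·91 = 33
u_24 = 43·33 = 61
u_25 = 43·61 = 4
u_26 = 43·4 = 75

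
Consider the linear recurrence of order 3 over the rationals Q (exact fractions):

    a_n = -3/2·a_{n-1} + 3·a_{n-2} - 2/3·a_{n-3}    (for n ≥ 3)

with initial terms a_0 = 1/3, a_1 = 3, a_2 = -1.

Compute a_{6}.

a_3 = -3/2·-1 + 3·3 + -2/3·1/3 = 185/18
a_4 = -3/2·185/18 + 3·-1 + -2/3·3 = -245/12
a_5 = -3/2·-245/12 + 3·185/18 + -2/3·-1 = 497/8
a_6 = -3/2·497/8 + 3·-245/12 + -2/3·185/18 = -69677/432

-69677/432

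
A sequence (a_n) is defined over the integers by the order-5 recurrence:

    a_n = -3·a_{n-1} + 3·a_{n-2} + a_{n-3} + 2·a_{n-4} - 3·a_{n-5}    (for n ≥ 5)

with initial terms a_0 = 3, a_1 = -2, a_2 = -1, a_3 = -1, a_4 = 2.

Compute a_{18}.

a_5 = -3·2 + 3·-1 + 1·-1 + 2·-2 + -3·3 = -23
a_6 = -3·-23 + 3·2 + 1·-1 + 2·-1 + -3·-2 = 78
a_7 = -3·78 + 3·-23 + 1·2 + 2·-1 + -3·-1 = -300
a_8 = -3·-300 + 3·78 + 1·-23 + 2·2 + -3·-1 = 1118
a_9 = -3·1118 + 3·-300 + 1·78 + 2·-23 + -3·2 = -4228
a_10 = -3·-4228 + 3·1118 + 1·-300 + 2·78 + -3·-23 = 15963
a_11 = -3·15963 + 3·-4228 + 1·1118 + 2·-300 + -3·78 = -60289
a_12 = -3·-60289 + 3·15963 + 1·-4228 + 2·1118 + -3·-300 = 227664
a_13 = -3·227664 + 3·-60289 + 1·15963 + 2·-4228 + -3·1118 = -859706
a_14 = -3·-859706 + 3·227664 + 1·-60289 + 2·15963 + -3·-4228 = 3246431
a_15 = -3·3246431 + 3·-859706 + 1·227664 + 2·-60289 + -3·15963 = -12259214
a_16 = -3·-12259214 + 3·3246431 + 1·-859706 + 2·227664 + -3·-60289 = 46293424
a_17 = -3·46293424 + 3·-12259214 + 1·3246431 + 2·-859706 + -3·227664 = -174813887
a_18 = -3·-174813887 + 3·46293424 + 1·-12259214 + 2·3246431 + -3·-859706 = 660134699

660134699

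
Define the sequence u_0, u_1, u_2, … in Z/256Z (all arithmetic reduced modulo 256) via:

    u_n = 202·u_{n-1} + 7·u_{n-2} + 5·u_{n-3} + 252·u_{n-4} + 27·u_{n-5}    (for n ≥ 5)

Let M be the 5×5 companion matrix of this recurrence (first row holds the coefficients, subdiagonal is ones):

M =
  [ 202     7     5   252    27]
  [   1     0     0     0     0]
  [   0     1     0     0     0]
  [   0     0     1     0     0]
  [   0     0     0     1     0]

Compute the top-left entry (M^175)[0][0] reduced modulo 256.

(M^175)[0][0] is the top entry after applying M 175 times to the unit state (1, 0, 0, 0, 0). Equivalently it is h_{179} for the auxiliary sequence (h_n) obeying the same recurrence with h_4 = 1 and h_i = 0 for 0 ≤ i < 4:
h_5 = 202·1 + 7·0 + 5·0 + 252·0 + 27·0 = 202
h_6 = 202·202 + 7·1 + 5·0 + 252·0 + 27·0 = 107
h_7 = 202·107 + 7·202 + 5·1 + 252·0 + 27·0 = 249
h_8 = 202·249 + 7·107 + 5·202 + 252·1 + 27·0 = 85
h_9 = 202·85 + 7·249 + 5·107 + 252·202 + 27·1 = 235
h_10 = 202·235 + 7·85 + 5·249 + 252·107 + 27·202 = 64
Continuing the recurrence:
  h_11 = 251;  h_12 = 84;  h_13 = 176;  h_14 = 220;  h_15 = 224;  h_16 = 93
  h_17 = 234;  h_18 = 175;  h_19 = 1;  h_20 = 81;  h_21 = 131;  h_22 = 140
  h_23 = 19;  h_24 = 56;  h_25 = 240;  h_26 = 232;  h_27 = 48;  h_28 = 9
  h_29 = 26;  h_30 = 99;  h_31 = 185;  h_32 = 29;  h_33 = 107;  h_34 = 8
  h_35 = 91;  h_36 = 44;  h_37 = 192;  h_38 = 164;  h_39 = 240;  h_40 = 133
  h_41 = 90;  h_42 = 7;  h_43 = 33;  h_44 = 57;  h_45 = 163;  h_46 = 52
  h_47 = 211;  h_48 = 176;  h_49 = 32;  h_50 = 144;  h_51 = 32;  h_52 = 81
  h_53 = 170;  h_54 = 27;  h_55 = 57;  h_56 = 37;  h_57 = 43;  h_58 = 144
  h_59 = 123;  h_60 = 68;  h_61 = 16;  h_62 = 44;  h_63 = 192;  h_64 = 237
  h_65 = 10;  h_66 = 31;  h_67 = 1;  h_68 = 97;  h_69 = 3;  h_70 = 156
  h_71 = 83;  h_72 = 104;  h_73 = 144;  h_74 = 248;  h_75 = 208;  h_76 = 217
  h_77 = 122;  h_78 = 147;  h_79 = 121;  h_80 = 109;  h_81 = 43;  h_82 = 216
  h_83 = 91;  h_84 = 156;  h_85 = 160;  h_86 = 116;  h_87 = 80;  h_88 = 149
  h_89 = 250;  h_90 = 247;  h_91 = 161;  h_92 = 201;  h_93 = 163;  h_94 = 196
  h_95 = 147;  h_96 = 96;  h_97 = 64;  h_98 = 32;  h_99 = 64;  h_100 = 161
  h_101 = 138;  h_102 = 203;  h_103 = 121;  h_104 = 245;  h_105 = 107;  h_106 = 224
  h_107 = 251;  h_108 = 52;  h_109 = 112;  h_110 = 124;  h_111 = 160;  h_112 = 125
  h_113 = 42;  h_114 = 143;  h_115 = 1;  h_116 = 113;  h_117 = 131;  h_118 = 172
  h_119 = 147;  h_120 = 152;  h_121 = 48;  h_122 = 8;  h_123 = 112;  h_124 = 169
  h_125 = 218;  h_126 = 195;  h_127 = 57;  h_128 = 189;  h_129 = 235;  h_130 = 168
  h_131 = 91;  h_132 = 12;  h_133 = 128;  h_134 = 68;  h_135 = 176;  h_136 = 165
  h_137 = 154;  h_138 = 231;  h_139 = 33;  h_140 = 89;  h_141 = 163;  h_142 = 84
  h_143 = 83;  h_144 = 16;  h_145 = 96;  h_146 = 176;  h_147 = 96;  h_148 = 241
  h_149 = 106;  h_150 = 123;  h_151 = 185;  h_152 = 197;  h_153 = 171;  h_154 = 48
  h_155 = 123;  h_156 = 36;  h_157 = 208;  h_158 = 204;  h_159 = 128;  h_160 = 13
  h_161 = 74;  h_162 = 255;  h_163 = 1;  h_164 = 129;  h_165 = 3;  h_166 = 188
  h_167 = 211;  h_168 = 200;  h_169 = 208;  h_170 = 24;  h_171 = 16;  h_172 = 121
  h_173 = 58;  h_174 = 243;  h_175 = 249;  h_176 = 13;  h_177 = 171
h_178 = 202·171 + 7·13 + 5·249 + 252·243 + 27·58 = 120
h_179 = 202·120 + 7·171 + 5·13 + 252·249 + 27·243 = 91

91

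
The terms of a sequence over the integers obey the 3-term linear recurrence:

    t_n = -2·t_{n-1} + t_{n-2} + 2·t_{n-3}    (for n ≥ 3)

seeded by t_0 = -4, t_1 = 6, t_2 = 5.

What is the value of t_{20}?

t_3 = -2·5 + 1·6 + 2·-4 = -12
t_4 = -2·-12 + 1·5 + 2·6 = 41
t_5 = -2·41 + 1·-12 + 2·5 = -84
t_6 = -2·-84 + 1·41 + 2·-12 = 185
t_7 = -2·185 + 1·-84 + 2·41 = -372
t_8 = -2·-372 + 1·185 + 2·-84 = 761
t_9 = -2·761 + 1·-372 + 2·185 = -1524
t_10 = -2·-1524 + 1·761 + 2·-372 = 3065
t_11 = -2·3065 + 1·-1524 + 2·761 = -6132
t_12 = -2·-6132 + 1·3065 + 2·-1524 = 12281
t_13 = -2·12281 + 1·-6132 + 2·3065 = -24564
t_14 = -2·-24564 + 1·12281 + 2·-6132 = 49145
t_15 = -2·49145 + 1·-24564 + 2·12281 = -98292
t_16 = -2·-98292 + 1·49145 + 2·-24564 = 196601
t_17 = -2·196601 + 1·-98292 + 2·49145 = -393204
t_18 = -2·-393204 + 1·196601 + 2·-98292 = 786425
t_19 = -2·786425 + 1·-393204 + 2·196601 = -1572852
t_20 = -2·-1572852 + 1·786425 + 2·-393204 = 3145721

3145721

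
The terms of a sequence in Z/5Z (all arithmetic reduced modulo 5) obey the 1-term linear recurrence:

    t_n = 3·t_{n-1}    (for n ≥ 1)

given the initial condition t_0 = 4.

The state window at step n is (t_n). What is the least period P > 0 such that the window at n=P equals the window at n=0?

n=0: window = (4)
n=1: window = (2)
n=2: window = (1)
n=3: window = (3)
n=4: window = (4)
window at n=4 equals window at n=0 → period = 4

4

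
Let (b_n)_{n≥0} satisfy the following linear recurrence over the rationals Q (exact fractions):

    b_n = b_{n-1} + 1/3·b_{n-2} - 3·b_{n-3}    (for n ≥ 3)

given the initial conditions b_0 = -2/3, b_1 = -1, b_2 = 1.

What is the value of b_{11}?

23840/243

b_3 = 1·1 + 1/3·-1 + -3·-2/3 = 8/3
b_4 = 1·8/3 + 1/3·1 + -3·-1 = 6
b_5 = 1·6 + 1/3·8/3 + -3·1 = 35/9
b_6 = 1·35/9 + 1/3·6 + -3·8/3 = -19/9
b_7 = 1·-19/9 + 1/3·35/9 + -3·6 = -508/27
b_8 = 1·-508/27 + 1/3·-19/9 + -3·35/9 = -842/27
b_9 = 1·-842/27 + 1/3·-508/27 + -3·-19/9 = -2521/81
b_10 = 1·-2521/81 + 1/3·-842/27 + -3·-508/27 = 403/27
b_11 = 1·403/27 + 1/3·-2521/81 + -3·-842/27 = 23840/243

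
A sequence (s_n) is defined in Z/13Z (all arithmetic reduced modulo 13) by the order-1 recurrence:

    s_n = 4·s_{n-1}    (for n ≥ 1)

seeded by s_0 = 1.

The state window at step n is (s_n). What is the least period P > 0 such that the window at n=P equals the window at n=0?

6

n=0: window = (1)
n=1: window = (4)
n=2: window = (3)
n=3: window = (12)
n=4: window = (9)
n=5: window = (10)
n=6: window = (1)
window at n=6 equals window at n=0 → period = 6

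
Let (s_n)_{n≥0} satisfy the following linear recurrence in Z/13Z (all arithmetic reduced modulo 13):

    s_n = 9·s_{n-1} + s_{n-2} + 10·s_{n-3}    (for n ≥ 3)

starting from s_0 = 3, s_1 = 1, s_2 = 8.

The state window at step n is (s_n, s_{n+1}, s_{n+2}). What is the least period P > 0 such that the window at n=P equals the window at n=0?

n=0: window = (3, 1, 8)
n=1: window = (1, 8, 12)
n=2: window = (8, 12, 9)
n=3: window = (12, 9, 4)
n=4: window = (9, 4, 9)
n=5: window = (4, 9, 6)
n=6: window = (9, 6, 12)
n=7: window = (6, 12, 9)
n=8: window = (12, 9, 10)
n=9: window = (9, 10, 11)
n=10: window = (10, 11, 4)
n=11: window = (11, 4, 4)
n=12: window = (4, 4, 7)
n=13: window = (4, 7, 3)
n=14: window = (7, 3, 9)
n=15: window = (3, 9, 11)
n=16: window = (9, 11, 8)
n=17: window = (11, 8, 4)
n=18: window = (8, 4, 11)
n=19: window = (4, 11, 1)
n=20: window = (11, 1, 8)
n=21: window = (1, 8, 1)
n=22: window = (8, 1, 1)
n=23: window = (1, 1, 12)
n=24: window = (1, 12, 2)
n=25: window = (12, 2, 1)
n=26: window = (2, 1, 1)
n=27: window = (1, 1, 4)
n=28: window = (1, 4, 8)
n=29: window = (4, 8, 8)
n=30: window = (8, 8, 3)
n=31: window = (8, 3, 11)
n=32: window = (3, 11, 0)
n=33: window = (11, 0, 2)
n=34: window = (0, 2, 11)
n=35: window = (2, 11, 10)
n=36: window = (11, 10, 4)
n=37: window = (10, 4, 0)
n=38: window = (4, 0, 0)
n=39: window = (0, 0, 1)
n=40: window = (0, 1, 9)
…
n=166: window = (12, 10, 3)
n=167: window = (10, 3, 1)
n=168: window = (3, 1, 8)
window at n=168 equals window at n=0 → period = 168

168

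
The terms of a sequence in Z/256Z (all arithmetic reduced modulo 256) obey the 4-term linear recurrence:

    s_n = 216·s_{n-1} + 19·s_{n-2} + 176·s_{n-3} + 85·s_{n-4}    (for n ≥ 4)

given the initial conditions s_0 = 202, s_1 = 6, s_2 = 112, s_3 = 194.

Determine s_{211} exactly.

s_4 = 216·194 + 19·112 + 176·6 + 85·202 = 50
s_5 = 216·50 + 19·194 + 176·112 + 85·6 = 148
s_6 = 216·148 + 19·50 + 176·194 + 85·112 = 38
s_7 = 216·38 + 19·148 + 176·50 + 85·194 = 214
s_8 = 216·214 + 19·38 + 176·148 + 85·50 = 188
s_9 = 216·188 + 19·214 + 176·38 + 85·148 = 198
Continuing the recurrence:
  s_10 = 194;  s_11 = 176;  s_12 = 114;  s_13 = 94;  s_14 = 48;  s_15 = 74
  s_16 = 122;  s_17 = 164;  s_18 = 62;  s_19 = 238;  s_20 = 172;  s_21 = 222
  s_22 = 74;  s_23 = 48;  s_24 = 186;  s_25 = 22;  s_26 = 240;  s_27 = 242
  s_28 = 226;  s_29 = 244;  s_30 = 182;  s_31 = 102;  s_32 = 92;  s_33 = 86
  s_34 = 242;  s_35 = 176;  s_36 = 34;  s_37 = 174;  s_38 = 176;  s_39 = 58
  s_40 = 234;  s_41 = 132;  s_42 = 14;  s_43 = 190;  s_44 = 204;  s_45 = 174
  s_46 = 58;  s_47 = 48;  s_48 = 42;  s_49 = 166;  s_50 = 112;  s_51 = 162
  s_52 = 18;  s_53 = 84;  s_54 = 198;  s_55 = 118;  s_56 = 252;  s_57 = 102
  s_58 = 162;  s_59 = 176;  s_60 = 82;  s_61 = 126;  s_62 = 48;  s_63 = 170
  s_64 = 218;  s_65 = 100;  s_66 = 94;  s_67 = 14;  s_68 = 236;  s_69 = 254
  s_70 = 170;  s_71 = 48;  s_72 = 26;  s_73 = 182;  s_74 = 240;  s_75 = 210
  s_76 = 194;  s_77 = 180;  s_78 = 86;  s_79 = 6;  s_80 = 156;  s_81 = 246
  s_82 = 210;  s_83 = 176;  s_84 = 2;  s_85 = 206;  s_86 = 176;  s_87 = 154
  s_88 = 74;  s_89 = 68;  s_90 = 46;  s_91 = 222;  s_92 = 12;  s_93 = 206
  s_94 = 154;  s_95 = 48;  s_96 = 138;  s_97 = 70;  s_98 = 112;  s_99 = 130
  s_100 = 242;  s_101 = 20;  s_102 = 102;  s_103 = 22;  s_104 = 60;  s_105 = 6
  s_106 = 130;  s_107 = 176;  s_108 = 50;  s_109 = 158;  s_110 = 48;  s_111 = 10
  s_112 = 58;  s_113 = 36;  s_114 = 126;  s_115 = 46;  s_116 = 44;  s_117 = 30
  s_118 = 10;  s_119 = 48;  s_120 = 122;  s_121 = 86;  s_122 = 240;  s_123 = 178
  s_124 = 162;  s_125 = 116;  s_126 = 246;  s_127 = 166;  s_128 = 220;  s_129 = 150
  s_130 = 178;  s_131 = 176;  s_132 = 226;  s_133 = 238;  s_134 = 176;  s_135 = 250
  s_136 = 170;  s_137 = 4;  s_138 = 78;  s_139 = 254;  s_140 = 76;  s_141 = 238
  s_142 = 250;  s_143 = 48;  s_144 = 234;  s_145 = 230;  s_146 = 112;  s_147 = 98
  s_148 = 210;  s_149 = 212;  s_150 = 6;  s_151 = 182;  s_152 = 124;  s_153 = 166
  s_154 = 98;  s_155 = 176;  s_156 = 18;  s_157 = 190;  s_158 = 48;  s_159 = 106
  s_160 = 154;  s_161 = 228;  s_162 = 158;  s_163 = 78;  s_164 = 108;  s_165 = 62
  s_166 = 106;  s_167 = 48;  s_168 = 218;  s_169 = 246;  s_170 = 240;  s_171 = 146
  s_172 = 130;  s_173 = 52;  s_174 = 150;  s_175 = 70;  s_176 = 28;  s_177 = 54
  s_178 = 146;  s_179 = 176;  s_180 = 194;  s_181 = 14;  s_182 = 176;  s_183 = 90
  s_184 = 10;  s_185 = 196;  s_186 = 110;  s_187 = 30;  s_188 = 140;  s_189 = 14
  s_190 = 90;  s_191 = 48;  s_192 = 74;  s_193 = 134;  s_194 = 112;  s_195 = 66
  s_196 = 178;  s_197 = 148;  s_198 = 166;  s_199 = 86;  s_200 = 188;  s_201 = 70
  s_202 = 66;  s_203 = 176;  s_204 = 242;  s_205 = 222;  s_206 = 48;  s_207 = 202
  s_208 = 250;  s_209 = 164
s_210 = 216·164 + 19·250 + 176·202 + 85·48 = 190
s_211 = 216·190 + 19·164 + 176·250 + 85·202 = 110

110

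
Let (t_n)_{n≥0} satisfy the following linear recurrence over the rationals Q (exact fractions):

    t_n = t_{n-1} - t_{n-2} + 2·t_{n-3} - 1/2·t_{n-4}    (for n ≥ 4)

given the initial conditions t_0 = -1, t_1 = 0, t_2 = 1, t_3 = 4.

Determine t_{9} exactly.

6

t_4 = 1·4 + -1·1 + 2·0 + -1/2·-1 = 7/2
t_5 = 1·7/2 + -1·4 + 2·1 + -1/2·0 = 3/2
t_6 = 1·3/2 + -1·7/2 + 2·4 + -1/2·1 = 11/2
t_7 = 1·11/2 + -1·3/2 + 2·7/2 + -1/2·4 = 9
t_8 = 1·9 + -1·11/2 + 2·3/2 + -1/2·7/2 = 19/4
t_9 = 1·19/4 + -1·9 + 2·11/2 + -1/2·3/2 = 6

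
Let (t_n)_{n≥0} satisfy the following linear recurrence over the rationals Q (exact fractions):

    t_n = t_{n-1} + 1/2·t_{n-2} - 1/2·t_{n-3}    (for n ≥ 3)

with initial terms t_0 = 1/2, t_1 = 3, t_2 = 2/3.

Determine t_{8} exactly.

t_3 = 1·2/3 + 1/2·3 + -1/2·1/2 = 23/12
t_4 = 1·23/12 + 1/2·2/3 + -1/2·3 = 3/4
t_5 = 1·3/4 + 1/2·23/12 + -1/2·2/3 = 11/8
t_6 = 1·11/8 + 1/2·3/4 + -1/2·23/12 = 19/24
t_7 = 1·19/24 + 1/2·11/8 + -1/2·3/4 = 53/48
t_8 = 1·53/48 + 1/2·19/24 + -1/2·11/8 = 13/16

13/16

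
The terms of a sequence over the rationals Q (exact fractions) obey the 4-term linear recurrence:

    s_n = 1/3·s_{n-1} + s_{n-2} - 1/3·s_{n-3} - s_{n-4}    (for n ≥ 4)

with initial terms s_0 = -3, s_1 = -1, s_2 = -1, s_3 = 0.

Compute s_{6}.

s_4 = 1/3·0 + 1·-1 + -1/3·-1 + -1·-3 = 7/3
s_5 = 1/3·7/3 + 1·0 + -1/3·-1 + -1·-1 = 19/9
s_6 = 1/3·19/9 + 1·7/3 + -1/3·0 + -1·-1 = 109/27

109/27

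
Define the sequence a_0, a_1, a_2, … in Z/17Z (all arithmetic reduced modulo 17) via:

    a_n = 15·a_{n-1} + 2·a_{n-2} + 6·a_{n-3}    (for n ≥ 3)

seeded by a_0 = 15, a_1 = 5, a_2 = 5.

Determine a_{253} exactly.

a_3 = 15·5 + 2·5 + 6·15 = 5
a_4 = 15·5 + 2·5 + 6·5 = 13
a_5 = 15·13 + 2·5 + 6·5 = 14
a_6 = 15·14 + 2·13 + 6·5 = 11
a_7 = 15·11 + 2·14 + 6·13 = 16
a_8 = 15·16 + 2·11 + 6·14 = 6
a_9 = 15·6 + 2·16 + 6·11 = 1
a_10 = 15·1 + 2·6 + 6·16 = 4
a_11 = 15·4 + 2·1 + 6·6 = 13
a_12 = 15·13 + 2·4 + 6·1 = 5
a_13 = 15·5 + 2·13 + 6·4 = 6
a_14 = 15·6 + 2·5 + 6·13 = 8
a_15 = 15·8 + 2·6 + 6·5 = 9
a_16 = 15·9 + 2·8 + 6·6 = 0
a_17 = 15·0 + 2·9 + 6·8 = 15
a_18 = 15·15 + 2·0 + 6·9 = 7
a_19 = 15·7 + 2·15 + 6·0 = 16
a_20 = 15·16 + 2·7 + 6·15 = 4
a_21 = 15·4 + 2·16 + 6·7 = 15
a_22 = 15·15 + 2·4 + 6·16 = 6
a_23 = 15·6 + 2·15 + 6·4 = 8
a_24 = 15·8 + 2·6 + 6·15 = 1
a_25 = 15·1 + 2·8 + 6·6 = 16
a_26 = 15·16 + 2·1 + 6·8 = 1
a_27 = 15·1 + 2·16 + 6·1 = 2
a_28 = 15·2 + 2·1 + 6·16 = 9
a_29 = 15·9 + 2·2 + 6·1 = 9
a_30 = 15·9 + 2·9 + 6·2 = 12
a_31 = 15·12 + 2·9 + 6·9 = 14
a_32 = 15·14 + 2·12 + 6·9 = 16
a_33 = 15·16 + 2·14 + 6·12 = 0
a_34 = 15·0 + 2·16 + 6·14 = 14
a_35 = 15·14 + 2·0 + 6·16 = 0
a_36 = 15·0 + 2·14 + 6·0 = 11
a_37 = 15·11 + 2·0 + 6·14 = 11
a_38 = 15·11 + 2·11 + 6·0 = 0
a_39 = 15·0 + 2·11 + 6·11 = 3
a_40 = 15·3 + 2·0 + 6·11 = 9
a_41 = 15·9 + 2·3 + 6·0 = 5
a_42 = 15·5 + 2·9 + 6·3 = 9
a_43 = 15·9 + 2·5 + 6·9 = 12
a_44 = 15·12 + 2·9 + 6·5 = 7
a_45 = 15·7 + 2·12 + 6·9 = 13
a_46 = 15·13 + 2·7 + 6·12 = 9
a_47 = 15·9 + 2·13 + 6·7 = 16
a_48 = 15·16 + 2·9 + 6·13 = 13
a_49 = 15·13 + 2·16 + 6·9 = 9
a_50 = 15·9 + 2·13 + 6·16 = 2
a_51 = 15·2 + 2·9 + 6·13 = 7
a_52 = 15·7 + 2·2 + 6·9 = 10
a_53 = 15·10 + 2·7 + 6·2 = 6
a_54 = 15·6 + 2·10 + 6·7 = 16
a_55 = 15·16 + 2·6 + 6·10 = 6
a_56 = 15·6 + 2·16 + 6·6 = 5
a_57 = 15·5 + 2·6 + 6·16 = 13
a_58 = 15·13 + 2·5 + 6·6 = 3
a_59 = 15·3 + 2·13 + 6·5 = 16
a_60 = 15·16 + 2·3 + 6·13 = 1
a_61 = 15·1 + 2·16 + 6·3 = 14
a_62 = 15·14 + 2·1 + 6·16 = 2
a_63 = 15·2 + 2·14 + 6·1 = 13
a_64 = 15·13 + 2·2 + 6·14 = 11
a_65 = 15·11 + 2·13 + 6·2 = 16
a_66 = 15·16 + 2·11 + 6·13 = 0
a_67 = 15·0 + 2·16 + 6·11 = 13
a_68 = 15·13 + 2·0 + 6·16 = 2
a_69 = 15·2 + 2·13 + 6·0 = 5
a_70 = 15·5 + 2·2 + 6·13 = 4
a_71 = 15·4 + 2·5 + 6·2 = 14
a_72 = 15·14 + 2·4 + 6·5 = 10
a_73 = 15·10 + 2·14 + 6·4 = 15
a_74 = 15·15 + 2·10 + 6·14 = 6
a_75 = 15·6 + 2·15 + 6·10 = 10
a_76 = 15·10 + 2·6 + 6·15 = 14
a_77 = 15·14 + 2·10 + 6·6 = 11
a_78 = 15·11 + 2·14 + 6·10 = 15
a_79 = 15·15 + 2·11 + 6·14 = 8
a_80 = 15·8 + 2·15 + 6·11 = 12
a_81 = 15·12 + 2·8 + 6·15 = 14
a_82 = 15·14 + 2·12 + 6·8 = 10
a_83 = 15·10 + 2·14 + 6·12 = 12
a_84 = 15·12 + 2·10 + 6·14 = 12
a_85 = 15·12 + 2·12 + 6·10 = 9
a_86 = 15·9 + 2·12 + 6·12 = 10
a_87 = 15·10 + 2·9 + 6·12 = 2
a_88 = 15·2 + 2·10 + 6·9 = 2
a_89 = 15·2 + 2·2 + 6·10 = 9
a_90 = 15·9 + 2·2 + 6·2 = 15
a_91 = 15·15 + 2·9 + 6·2 = 0
a_92 = 15·0 + 2·15 + 6·9 = 16
a_93 = 15·16 + 2·0 + 6·15 = 7
a_94 = 15·7 + 2·16 + 6·0 = 1
a_95 = 15·1 + 2·7 + 6·16 = 6
a_96 = 15·6 + 2·1 + 6·7 = 15
a_97 = 15·15 + 2·6 + 6·1 = 5
a_98 = 15·5 + 2·15 + 6·6 = 5
(a_96, a_97, a_98) = (15, 5, 5) = (a_0, a_1, a_2), so the sequence has period 96.
253 ≡ 61 (mod 96), hence a_253 = a_61 = 14.

14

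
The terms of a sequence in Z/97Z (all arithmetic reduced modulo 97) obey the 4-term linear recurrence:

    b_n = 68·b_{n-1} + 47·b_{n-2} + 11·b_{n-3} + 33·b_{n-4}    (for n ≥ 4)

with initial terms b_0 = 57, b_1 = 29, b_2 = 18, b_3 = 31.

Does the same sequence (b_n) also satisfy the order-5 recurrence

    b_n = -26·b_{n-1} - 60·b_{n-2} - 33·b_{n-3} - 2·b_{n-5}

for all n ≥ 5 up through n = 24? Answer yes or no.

yes

Terms b_0..b_24: 57, 29, 18, 31, 13, 4, 72, 42, 20, 87, 91, 49, 11, 36, 8, 94, 58, 35, 2, 89, 6, 45, 22, 18, 41
n=5: candidate gives 4, actual b_5 = 4 ✓
n=6: candidate gives 72, actual b_6 = 72 ✓
n=7: candidate gives 42, actual b_7 = 42 ✓
n=8: candidate gives 20, actual b_8 = 20 ✓
n=9: candidate gives 87, actual b_9 = 87 ✓
n=10: candidate gives 91, actual b_10 = 91 ✓
n=11: candidate gives 49, actual b_11 = 49 ✓
n=12: candidate gives 11, actual b_12 = 11 ✓
n=13: candidate gives 36, actual b_13 = 36 ✓
n=14: candidate gives 8, actual b_14 = 8 ✓
n=15: candidate gives 94, actual b_15 = 94 ✓
n=16: candidate gives 58, actual b_16 = 58 ✓
n=17: candidate gives 35, actual b_17 = 35 ✓
n=18: candidate gives 2, actual b_18 = 2 ✓
n=19: candidate gives 89, actual b_19 = 89 ✓
n=20: candidate gives 6, actual b_20 = 6 ✓
n=21: candidate gives 45, actual b_21 = 45 ✓
n=22: candidate gives 22, actual b_22 = 22 ✓
n=23: candidate gives 18, actual b_23 = 18 ✓
n=24: candidate gives 41, actual b_24 = 41 ✓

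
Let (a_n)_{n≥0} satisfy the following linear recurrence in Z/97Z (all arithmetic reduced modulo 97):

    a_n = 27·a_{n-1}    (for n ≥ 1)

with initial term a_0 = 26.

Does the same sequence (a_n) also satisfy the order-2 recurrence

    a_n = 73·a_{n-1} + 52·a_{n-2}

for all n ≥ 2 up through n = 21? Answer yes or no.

no

Terms a_0..a_21: 26, 23, 39, 83, 10, 76, 15, 17, 71, 74, 58, 14, 87, 21, 82, 80, 26, 23, 39, 83, 10, 76
n=2: candidate gives 24, actual a_2 = 39 ✗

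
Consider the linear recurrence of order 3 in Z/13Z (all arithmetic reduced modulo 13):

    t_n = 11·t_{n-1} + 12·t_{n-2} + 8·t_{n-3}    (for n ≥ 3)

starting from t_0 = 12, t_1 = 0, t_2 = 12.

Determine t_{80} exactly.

3

t_3 = 11·12 + 12·0 + 8·12 = 7
t_4 = 11·7 + 12·12 + 8·0 = 0
t_5 = 11·0 + 12·7 + 8·12 = 11
t_6 = 11·11 + 12·0 + 8·7 = 8
t_7 = 11·8 + 12·11 + 8·0 = 12
t_8 = 11·12 + 12·8 + 8·11 = 4
t_9 = 11·4 + 12·12 + 8·8 = 5
t_10 = 11·5 + 12·4 + 8·12 = 4
t_11 = 11·4 + 12·5 + 8·4 = 6
t_12 = 11·6 + 12·4 + 8·5 = 11
t_13 = 11·11 + 12·6 + 8·4 = 4
t_14 = 11·4 + 12·11 + 8·6 = 3
t_15 = 11·3 + 12·4 + 8·11 = 0
t_16 = 11·0 + 12·3 + 8·4 = 3
t_17 = 11·3 + 12·0 + 8·3 = 5
t_18 = 11·5 + 12·3 + 8·0 = 0
t_19 = 11·0 + 12·5 + 8·3 = 6
t_20 = 11·6 + 12·0 + 8·5 = 2
t_21 = 11·2 + 12·6 + 8·0 = 3
t_22 = 11·3 + 12·2 + 8·6 = 1
t_23 = 11·1 + 12·3 + 8·2 = 11
t_24 = 11·11 + 12·1 + 8·3 = 1
t_25 = 11·1 + 12·11 + 8·1 = 8
t_26 = 11·8 + 12·1 + 8·11 = 6
t_27 = 11·6 + 12·8 + 8·1 = 1
t_28 = 11·1 + 12·6 + 8·8 = 4
t_29 = 11·4 + 12·1 + 8·6 = 0
t_30 = 11·0 + 12·4 + 8·1 = 4
t_31 = 11·4 + 12·0 + 8·4 = 11
t_32 = 11·11 + 12·4 + 8·0 = 0
t_33 = 11·0 + 12·11 + 8·4 = 8
t_34 = 11·8 + 12·0 + 8·11 = 7
t_35 = 11·7 + 12·8 + 8·0 = 4
t_36 = 11·4 + 12·7 + 8·8 = 10
t_37 = 11·10 + 12·4 + 8·7 = 6
t_38 = 11·6 + 12·10 + 8·4 = 10
t_39 = 11·10 + 12·6 + 8·10 = 2
t_40 = 11·2 + 12·10 + 8·6 = 8
t_41 = 11·8 + 12·2 + 8·10 = 10
t_42 = 11·10 + 12·8 + 8·2 = 1
t_43 = 11·1 + 12·10 + 8·8 = 0
t_44 = 11·0 + 12·1 + 8·10 = 1
t_45 = 11·1 + 12·0 + 8·1 = 6
t_46 = 11·6 + 12·1 + 8·0 = 0
t_47 = 11·0 + 12·6 + 8·1 = 2
t_48 = 11·2 + 12·0 + 8·6 = 5
t_49 = 11·5 + 12·2 + 8·0 = 1
t_50 = 11·1 + 12·5 + 8·2 = 9
t_51 = 11·9 + 12·1 + 8·5 = 8
t_52 = 11·8 + 12·9 + 8·1 = 9
t_53 = 11·9 + 12·8 + 8·9 = 7
t_54 = 11·7 + 12·9 + 8·8 = 2
t_55 = 11·2 + 12·7 + 8·9 = 9
t_56 = 11·9 + 12·2 + 8·7 = 10
t_57 = 11·10 + 12·9 + 8·2 = 0
t_58 = 11·0 + 12·10 + 8·9 = 10
t_59 = 11·10 + 12·0 + 8·10 = 8
t_60 = 11·8 + 12·10 + 8·0 = 0
t_61 = 11·0 + 12·8 + 8·10 = 7
t_62 = 11·7 + 12·0 + 8·8 = 11
t_63 = 11·11 + 12·7 + 8·0 = 10
t_64 = 11·10 + 12·11 + 8·7 = 12
t_65 = 11·12 + 12·10 + 8·11 = 2
t_66 = 11·2 + 12·12 + 8·10 = 12
t_67 = 11·12 + 12·2 + 8·12 = 5
t_68 = 11·5 + 12·12 + 8·2 = 7
t_69 = 11·7 + 12·5 + 8·12 = 12
t_70 = 11·12 + 12·7 + 8·5 = 9
t_71 = 11·9 + 12·12 + 8·7 = 0
t_72 = 11·0 + 12·9 + 8·12 = 9
t_73 = 11·9 + 12·0 + 8·9 = 2
t_74 = 11·2 + 12·9 + 8·0 = 0
t_75 = 11·0 + 12·2 + 8·9 = 5
t_76 = 11·5 + 12·0 + 8·2 = 6
t_77 = 11·6 + 12·5 + 8·0 = 9
t_78 = 11·9 + 12·6 + 8·5 = 3
t_79 = 11·3 + 12·9 + 8·6 = 7
t_80 = 11·7 + 12·3 + 8·9 = 3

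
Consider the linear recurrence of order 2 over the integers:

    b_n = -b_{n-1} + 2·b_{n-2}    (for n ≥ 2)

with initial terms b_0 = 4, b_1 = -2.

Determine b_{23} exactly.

-16777214

b_2 = -1·-2 + 2·4 = 10
b_3 = -1·10 + 2·-2 = -14
b_4 = -1·-14 + 2·10 = 34
b_5 = -1·34 + 2·-14 = -62
b_6 = -1·-62 + 2·34 = 130
b_7 = -1·130 + 2·-62 = -254
b_8 = -1·-254 + 2·130 = 514
b_9 = -1·514 + 2·-254 = -1022
b_10 = -1·-1022 + 2·514 = 2050
b_11 = -1·2050 + 2·-1022 = -4094
b_12 = -1·-4094 + 2·2050 = 8194
b_13 = -1·8194 + 2·-4094 = -16382
b_14 = -1·-16382 + 2·8194 = 32770
b_15 = -1·32770 + 2·-16382 = -65534
b_16 = -1·-65534 + 2·32770 = 131074
b_17 = -1·131074 + 2·-65534 = -262142
b_18 = -1·-262142 + 2·131074 = 524290
b_19 = -1·524290 + 2·-262142 = -1048574
b_20 = -1·-1048574 + 2·524290 = 2097154
b_21 = -1·2097154 + 2·-1048574 = -4194302
b_22 = -1·-4194302 + 2·2097154 = 8388610
b_23 = -1·8388610 + 2·-4194302 = -16777214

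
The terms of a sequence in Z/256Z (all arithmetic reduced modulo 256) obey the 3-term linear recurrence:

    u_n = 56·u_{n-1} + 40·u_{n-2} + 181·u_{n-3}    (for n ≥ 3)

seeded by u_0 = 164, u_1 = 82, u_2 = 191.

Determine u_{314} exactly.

u_3 = 56·191 + 40·82 + 181·164 = 140
u_4 = 56·140 + 40·191 + 181·82 = 114
u_5 = 56·114 + 40·140 + 181·191 = 219
u_6 = 56·219 + 40·114 + 181·140 = 180
u_7 = 56·180 + 40·219 + 181·114 = 50
u_8 = 56·50 + 40·180 + 181·219 = 231
Continuing the recurrence:
  u_9 = 156;  u_10 = 146;  u_11 = 163;  u_12 = 196;  u_13 = 146;  u_14 = 207
  u_15 = 172;  u_16 = 50;  u_17 = 43;  u_18 = 212;  u_19 = 114;  u_20 = 119
  u_21 = 188;  u_22 = 82;  u_23 = 115;  u_24 = 228;  u_25 = 210;  u_26 = 223
  u_27 = 204;  u_28 = 242;  u_29 = 123;  u_30 = 244;  u_31 = 178;  u_32 = 7
  u_33 = 220;  u_34 = 18;  u_35 = 67;  u_36 = 4;  u_37 = 18;  u_38 = 239
  u_39 = 236;  u_40 = 178;  u_41 = 203;  u_42 = 20;  u_43 = 242;  u_44 = 151
  u_45 = 252;  u_46 = 210;  u_47 = 19;  u_48 = 36;  u_49 = 82;  u_50 = 255
  u_51 = 12;  u_52 = 114;  u_53 = 27;  u_54 = 52;  u_55 = 50;  u_56 = 39
  u_57 = 28;  u_58 = 146;  u_59 = 227;  u_60 = 68;  u_61 = 146;  u_62 = 15
  u_63 = 44;  u_64 = 50;  u_65 = 107;  u_66 = 84;  u_67 = 114;  u_68 = 183
  u_69 = 60;  u_70 = 82;  u_71 = 179;  u_72 = 100;  u_73 = 210;  u_74 = 31
  u_75 = 76;  u_76 = 242;  u_77 = 187;  u_78 = 116;  u_79 = 178;  u_80 = 71
  u_81 = 92;  u_82 = 18;  u_83 = 131;  u_84 = 132;  u_85 = 18;  u_86 = 47
  u_87 = 108;  u_88 = 178;  u_89 = 11;  u_90 = 148;  u_91 = 242;  u_92 = 215
  u_93 = 124;  u_94 = 210;  u_95 = 83;  u_96 = 164;  u_97 = 82;  u_98 = 63
  u_99 = 140;  u_100 = 114;  u_101 = 91;  u_102 = 180;  u_103 = 50;  u_104 = 103
  u_105 = 156;  u_106 = 146;  u_107 = 35;  u_108 = 196;  u_109 = 146;  u_110 = 79
  u_111 = 172;  u_112 = 50;  u_113 = 171;  u_114 = 212;  u_115 = 114;  u_116 = 247
  u_117 = 188;  u_118 = 82;  u_119 = 243;  u_120 = 228;  u_121 = 210;  u_122 = 95
  u_123 = 204;  u_124 = 242;  u_125 = 251;  u_126 = 244;  u_127 = 178;  u_128 = 135
  u_129 = 220;  u_130 = 18;  u_131 = 195;  u_132 = 4;  u_133 = 18;  u_134 = 111
  u_135 = 236;  u_136 = 178;  u_137 = 75;  u_138 = 20;  u_139 = 242;  u_140 = 23
  u_141 = 252;  u_142 = 210;  u_143 = 147;  u_144 = 36;  u_145 = 82;  u_146 = 127
  u_147 = 12;  u_148 = 114;  u_149 = 155;  u_150 = 52;  u_151 = 50;  u_152 = 167
  u_153 = 28;  u_154 = 146;  u_155 = 99;  u_156 = 68;  u_157 = 146;  u_158 = 143
  u_159 = 44;  u_160 = 50;  u_161 = 235;  u_162 = 84;  u_163 = 114;  u_164 = 55
  u_165 = 60;  u_166 = 82;  u_167 = 51;  u_168 = 100;  u_169 = 210;  u_170 = 159
  u_171 = 76;  u_172 = 242;  u_173 = 59;  u_174 = 116;  u_175 = 178;  u_176 = 199
  u_177 = 92;  u_178 = 18;  u_179 = 3;  u_180 = 132;  u_181 = 18;  u_182 = 175
  u_183 = 108;  u_184 = 178;  u_185 = 139;  u_186 = 148;  u_187 = 242;  u_188 = 87
  u_189 = 124;  u_190 = 210;  u_191 = 211;  u_192 = 164;  u_193 = 82;  u_194 = 191
  u_195 = 140;  u_196 = 114;  u_197 = 219;  u_198 = 180;  u_199 = 50;  u_200 = 231
  u_201 = 156;  u_202 = 146;  u_203 = 163;  u_204 = 196;  u_205 = 146;  u_206 = 207
  u_207 = 172;  u_208 = 50;  u_209 = 43;  u_210 = 212;  u_211 = 114;  u_212 = 119
  u_213 = 188;  u_214 = 82;  u_215 = 115;  u_216 = 228;  u_217 = 210;  u_218 = 223
  u_219 = 204;  u_220 = 242;  u_221 = 123;  u_222 = 244;  u_223 = 178;  u_224 = 7
  u_225 = 220;  u_226 = 18;  u_227 = 67;  u_228 = 4;  u_229 = 18;  u_230 = 239
  u_231 = 236;  u_232 = 178;  u_233 = 203;  u_234 = 20;  u_235 = 242;  u_236 = 151
  u_237 = 252;  u_238 = 210;  u_239 = 19;  u_240 = 36;  u_241 = 82;  u_242 = 255
  u_243 = 12;  u_244 = 114;  u_245 = 27;  u_246 = 52;  u_247 = 50;  u_248 = 39
  u_249 = 28;  u_250 = 146;  u_251 = 227;  u_252 = 68;  u_253 = 146;  u_254 = 15
  u_255 = 44;  u_256 = 50;  u_257 = 107;  u_258 = 84;  u_259 = 114;  u_260 = 183
  u_261 = 60;  u_262 = 82;  u_263 = 179;  u_264 = 100;  u_265 = 210;  u_266 = 31
  u_267 = 76;  u_268 = 242;  u_269 = 187;  u_270 = 116;  u_271 = 178;  u_272 = 71
  u_273 = 92;  u_274 = 18;  u_275 = 131;  u_276 = 132;  u_277 = 18;  u_278 = 47
  u_279 = 108;  u_280 = 178;  u_281 = 11;  u_282 = 148;  u_283 = 242;  u_284 = 215
  u_285 = 124;  u_286 = 210;  u_287 = 83;  u_288 = 164;  u_289 = 82;  u_290 = 63
  u_291 = 140;  u_292 = 114;  u_293 = 91;  u_294 = 180;  u_295 = 50;  u_296 = 103
  u_297 = 156;  u_298 = 146;  u_299 = 35;  u_300 = 196;  u_301 = 146;  u_302 = 79
  u_303 = 172;  u_304 = 50;  u_305 = 171;  u_306 = 212;  u_307 = 114;  u_308 = 247
  u_309 = 188;  u_310 = 82;  u_311 = 243;  u_312 = 228
u_313 = 56·228 + 40·243 + 181·82 = 210
u_314 = 56·210 + 40·228 + 181·243 = 95

95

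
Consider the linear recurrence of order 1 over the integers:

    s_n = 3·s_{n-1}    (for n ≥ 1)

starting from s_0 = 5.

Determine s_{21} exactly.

s_1 = 3·5 = 15
s_2 = 3·15 = 45
s_3 = 3·45 = 135
s_4 = 3·135 = 405
s_5 = 3·405 = 1215
s_6 = 3·1215 = 3645
s_7 = 3·3645 = 10935
s_8 = 3·10935 = 32805
s_9 = 3·32805 = 98415
s_10 = 3·98415 = 295245
s_11 = 3·295245 = 885735
s_12 = 3·885735 = 2657205
s_13 = 3·2657205 = 7971615
s_14 = 3·7971615 = 23914845
s_15 = 3·23914845 = 71744535
s_16 = 3·71744535 = 215233605
s_17 = 3·215233605 = 645700815
s_18 = 3·645700815 = 1937102445
s_19 = 3·1937102445 = 5811307335
s_20 = 3·5811307335 = 17433922005
s_21 = 3·17433922005 = 52301766015

52301766015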